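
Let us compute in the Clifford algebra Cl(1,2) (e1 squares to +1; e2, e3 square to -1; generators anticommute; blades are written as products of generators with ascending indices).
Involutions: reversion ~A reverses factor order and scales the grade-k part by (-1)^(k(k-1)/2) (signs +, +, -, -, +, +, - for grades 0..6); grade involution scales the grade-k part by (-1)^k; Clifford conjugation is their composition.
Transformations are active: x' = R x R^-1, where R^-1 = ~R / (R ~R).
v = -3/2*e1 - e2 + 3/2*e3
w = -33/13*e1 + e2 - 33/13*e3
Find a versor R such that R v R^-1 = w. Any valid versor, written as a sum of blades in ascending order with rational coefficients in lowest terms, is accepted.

Reasoning: v^2 = w^2 = -1 since conjugation preserves the quadratic form; R = v + w = -105/26*e1 - 27/26*e3 is then valid when invertible, keeping its own part and reversing (v - w)/2.
Answer: -105/26*e1 - 27/26*e3


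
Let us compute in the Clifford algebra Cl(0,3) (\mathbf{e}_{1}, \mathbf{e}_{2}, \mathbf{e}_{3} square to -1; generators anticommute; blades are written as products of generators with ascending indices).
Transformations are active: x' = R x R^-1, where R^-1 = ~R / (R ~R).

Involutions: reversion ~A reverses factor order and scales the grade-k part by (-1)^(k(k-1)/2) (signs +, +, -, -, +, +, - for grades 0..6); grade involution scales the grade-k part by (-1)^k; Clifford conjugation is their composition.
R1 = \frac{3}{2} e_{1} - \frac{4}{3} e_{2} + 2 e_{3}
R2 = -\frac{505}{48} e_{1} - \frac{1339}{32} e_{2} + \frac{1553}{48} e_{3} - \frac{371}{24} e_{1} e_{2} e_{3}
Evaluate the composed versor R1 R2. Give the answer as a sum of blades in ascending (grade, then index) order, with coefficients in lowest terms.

Distribute over the terms of R1 (each basis-blade product reordered to ascending indices, repeated generators contracted through their squares):
(\frac{3}{2} e_{1}) R2 = \frac{505}{32} - \frac{4017}{64} e_{1} e_{2} + \frac{1553}{32} e_{1} e_{3} + \frac{371}{16} e_{2} e_{3}
(-\frac{4}{3} e_{2}) R2 = -\frac{1339}{24} - \frac{505}{36} e_{1} e_{2} + \frac{371}{18} e_{1} e_{3} - \frac{1553}{36} e_{2} e_{3}
(2 e_{3}) R2 = -\frac{1553}{24} + \frac{371}{12} e_{1} e_{2} + \frac{505}{24} e_{1} e_{3} + \frac{1339}{16} e_{2} e_{3}
Summing the partial products and collecting blades:
Answer: -\frac{3351}{32} - \frac{26425}{576} e_{1} e_{2} + \frac{25973}{288} e_{1} e_{3} + \frac{4589}{72} e_{2} e_{3}


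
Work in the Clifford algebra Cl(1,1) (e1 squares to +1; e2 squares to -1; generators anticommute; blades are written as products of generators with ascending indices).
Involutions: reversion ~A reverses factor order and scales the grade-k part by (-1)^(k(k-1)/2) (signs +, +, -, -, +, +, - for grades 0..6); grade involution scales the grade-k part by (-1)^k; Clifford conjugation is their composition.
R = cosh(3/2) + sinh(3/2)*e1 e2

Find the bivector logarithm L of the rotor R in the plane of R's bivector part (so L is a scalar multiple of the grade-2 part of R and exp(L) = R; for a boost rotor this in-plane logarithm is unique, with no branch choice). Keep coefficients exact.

The scalar part of R is cosh(3/2), which fixes the rapidity magnitude through cosh (cosh is even, so it cannot fix the sign — the bivector part carries that); dividing the bivector part by sinh of the rapidity gives the plane, and L = rapidity * plane, where the joint sign ambiguity of (rapidity, plane) cancels in the product.
Concretely: cosh(rapidity) = cosh(3/2) gives rapidity = ±3/2, and since rapidity/sinh(rapidity) is even the sign is immaterial: L = (rapidity/sinh(rapidity)) * <R>_2 = (3/(2*sinh(3/2))) * <R>_2.
Answer: 3/2*e1 e2


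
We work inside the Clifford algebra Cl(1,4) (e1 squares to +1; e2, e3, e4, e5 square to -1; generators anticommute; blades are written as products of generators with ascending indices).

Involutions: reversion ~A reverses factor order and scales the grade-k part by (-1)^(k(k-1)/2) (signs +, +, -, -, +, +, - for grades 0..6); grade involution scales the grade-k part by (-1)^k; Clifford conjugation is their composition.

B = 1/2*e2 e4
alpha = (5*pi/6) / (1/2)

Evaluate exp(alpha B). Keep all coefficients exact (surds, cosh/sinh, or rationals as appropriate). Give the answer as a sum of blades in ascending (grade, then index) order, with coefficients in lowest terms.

B^2 = (1/2)^2*(e2 e4)^2 = 1/4*(-1) = -1/4 (a basis 2-blade squares to minus the product of its generators' squares).
B^2 = -1/4 — since the square is negative, the closed form is circular: l = 1/2, alpha*l = 5*pi/6, so exp(alpha B) = cos(5*pi/6) + (sin(5*pi/6)/(1/2))*B = -sqrt(3)/2 + (1)*B.
Answer: -sqrt(3)/2 + 1/2*e2 e4


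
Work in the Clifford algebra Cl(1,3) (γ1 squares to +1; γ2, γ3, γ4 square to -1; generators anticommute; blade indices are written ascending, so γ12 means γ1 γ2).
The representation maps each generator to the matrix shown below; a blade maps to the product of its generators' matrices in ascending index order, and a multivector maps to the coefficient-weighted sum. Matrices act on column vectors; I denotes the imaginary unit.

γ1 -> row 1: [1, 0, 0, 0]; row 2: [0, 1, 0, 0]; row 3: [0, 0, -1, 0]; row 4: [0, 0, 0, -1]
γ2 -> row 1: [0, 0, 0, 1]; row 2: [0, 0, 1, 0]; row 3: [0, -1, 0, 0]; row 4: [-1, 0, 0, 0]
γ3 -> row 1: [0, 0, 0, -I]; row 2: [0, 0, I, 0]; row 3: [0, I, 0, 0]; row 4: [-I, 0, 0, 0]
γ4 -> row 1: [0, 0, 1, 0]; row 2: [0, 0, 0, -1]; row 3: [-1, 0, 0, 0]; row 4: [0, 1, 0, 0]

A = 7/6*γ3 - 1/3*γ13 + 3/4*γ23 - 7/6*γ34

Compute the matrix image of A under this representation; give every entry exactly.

Bivector images (products of the table entries): rho(γ13) = rho(γ1)rho(γ3) = row 1: [0, 0, 0, -I]; row 2: [0, 0, I, 0]; row 3: [0, -I, 0, 0]; row 4: [I, 0, 0, 0]; rho(γ23) = rho(γ2)rho(γ3) = row 1: [-I, 0, 0, 0]; row 2: [0, I, 0, 0]; row 3: [0, 0, -I, 0]; row 4: [0, 0, 0, I]; rho(γ34) = rho(γ3)rho(γ4) = row 1: [0, -I, 0, 0]; row 2: [-I, 0, 0, 0]; row 3: [0, 0, 0, -I]; row 4: [0, 0, -I, 0].
M = (7/6)*rho(γ3) + (-1/3)*rho(γ13) + (3/4)*rho(γ23) + (-7/6)*rho(γ34), summed entrywise:
Answer: row 1: [-3*I/4, 7*I/6, 0, -5*I/6]; row 2: [7*I/6, 3*I/4, 5*I/6, 0]; row 3: [0, 3*I/2, -3*I/4, 7*I/6]; row 4: [-3*I/2, 0, 7*I/6, 3*I/4]


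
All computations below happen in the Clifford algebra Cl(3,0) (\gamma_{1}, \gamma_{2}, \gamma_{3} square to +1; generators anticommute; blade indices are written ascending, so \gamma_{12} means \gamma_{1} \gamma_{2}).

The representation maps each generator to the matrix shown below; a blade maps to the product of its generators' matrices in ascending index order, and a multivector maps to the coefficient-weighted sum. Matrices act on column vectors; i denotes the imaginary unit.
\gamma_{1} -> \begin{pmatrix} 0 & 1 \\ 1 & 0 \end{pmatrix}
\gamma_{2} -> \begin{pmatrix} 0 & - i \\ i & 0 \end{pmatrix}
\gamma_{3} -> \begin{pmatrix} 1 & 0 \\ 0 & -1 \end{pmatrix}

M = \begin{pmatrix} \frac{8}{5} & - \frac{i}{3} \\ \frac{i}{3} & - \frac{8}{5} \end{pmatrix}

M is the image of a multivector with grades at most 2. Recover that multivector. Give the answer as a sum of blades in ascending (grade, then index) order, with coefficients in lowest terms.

Method: 1, rho(\gamma_{1}), rho(\gamma_{2}), rho(\gamma_{3}) form a trace-orthogonal basis of the 2x2 complex matrices (tr(X Y) = 2 if X = Y, else 0), so M = m0*1 + m1*rho(\gamma_{1}) + m2*rho(\gamma_{2}) + m3*rho(\gamma_{3}) with m0 = tr(M)/2 = 0, m1 = tr(M rho(\gamma_{1}))/2 = 0, m2 = tr(M rho(\gamma_{2}))/2 = \frac{1}{3}, m3 = tr(M rho(\gamma_{3}))/2 = \frac{8}{5}.
Multiplying table entries, the bivector images are rho(\gamma_{12}) = i*rho(\gamma_{3}), rho(\gamma_{13}) = -i*rho(\gamma_{2}), rho(\gamma_{23}) = i*rho(\gamma_{1}); with real blade coefficients the real parts of m0..m3 are the coefficients of 1, \gamma_{1}, \gamma_{2}, \gamma_{3} and the imaginary parts give the bivectors (\gamma_{23}: Im m1, \gamma_{13}: -Im m2, \gamma_{12}: Im m3).
Answer: \frac{1}{3} \gamma_{2} + \frac{8}{5} \gamma_{3}


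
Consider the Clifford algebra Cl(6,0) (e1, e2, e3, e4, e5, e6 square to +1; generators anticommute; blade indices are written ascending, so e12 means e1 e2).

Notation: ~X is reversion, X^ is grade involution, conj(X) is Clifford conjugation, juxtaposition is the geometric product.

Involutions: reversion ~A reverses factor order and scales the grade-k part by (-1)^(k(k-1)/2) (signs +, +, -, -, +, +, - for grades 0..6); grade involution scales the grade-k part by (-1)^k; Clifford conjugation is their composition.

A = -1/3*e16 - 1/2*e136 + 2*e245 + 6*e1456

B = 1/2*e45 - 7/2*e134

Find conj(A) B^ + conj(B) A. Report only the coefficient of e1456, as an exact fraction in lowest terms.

first term: -e2 - 3*e16 - 7/4*e46 - 7/6*e346 + 21*e356 + 7*e1235 + 1/6*e1456 - 1/4*e13456
second term: e2 + 3*e16 - 7/4*e46 + 7/6*e346 - 21*e356 - 7*e1235 + 1/6*e1456 + 1/4*e13456
Answer: 1/3


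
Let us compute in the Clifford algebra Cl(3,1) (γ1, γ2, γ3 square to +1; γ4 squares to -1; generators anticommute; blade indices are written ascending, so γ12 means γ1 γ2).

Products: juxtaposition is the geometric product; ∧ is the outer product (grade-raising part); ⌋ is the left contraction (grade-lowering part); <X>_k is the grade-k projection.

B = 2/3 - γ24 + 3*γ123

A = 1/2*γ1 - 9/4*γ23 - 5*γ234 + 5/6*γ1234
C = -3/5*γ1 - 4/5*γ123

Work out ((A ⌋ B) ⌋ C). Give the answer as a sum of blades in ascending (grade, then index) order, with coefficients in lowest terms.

step 1: 27/4*γ1 + 3/2*γ23
step 2: -81/20 + 6/5*γ1 - 27/5*γ23
Answer: -81/20 + 6/5*γ1 - 27/5*γ23


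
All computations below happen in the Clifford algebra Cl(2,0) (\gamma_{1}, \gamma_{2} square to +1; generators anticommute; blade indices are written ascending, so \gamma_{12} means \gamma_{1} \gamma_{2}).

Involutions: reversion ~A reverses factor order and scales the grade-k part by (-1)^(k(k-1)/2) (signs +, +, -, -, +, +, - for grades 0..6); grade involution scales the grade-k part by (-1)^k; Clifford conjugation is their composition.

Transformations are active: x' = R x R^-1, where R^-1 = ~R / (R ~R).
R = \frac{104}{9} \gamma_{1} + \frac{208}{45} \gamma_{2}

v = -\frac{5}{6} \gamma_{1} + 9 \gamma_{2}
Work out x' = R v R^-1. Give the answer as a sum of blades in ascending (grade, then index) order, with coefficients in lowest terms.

~R = \frac{104}{9} \gamma_{1} + \frac{208}{45} \gamma_{2}, and R ~R = \frac{313664}{2025}, so R^-1 = ~R / (\frac{313664}{2025}).
R v = \frac{4316}{135} + \frac{2912}{27} \gamma_{12}
Answer: \frac{325}{58} \gamma_{1} - \frac{617}{87} \gamma_{2}


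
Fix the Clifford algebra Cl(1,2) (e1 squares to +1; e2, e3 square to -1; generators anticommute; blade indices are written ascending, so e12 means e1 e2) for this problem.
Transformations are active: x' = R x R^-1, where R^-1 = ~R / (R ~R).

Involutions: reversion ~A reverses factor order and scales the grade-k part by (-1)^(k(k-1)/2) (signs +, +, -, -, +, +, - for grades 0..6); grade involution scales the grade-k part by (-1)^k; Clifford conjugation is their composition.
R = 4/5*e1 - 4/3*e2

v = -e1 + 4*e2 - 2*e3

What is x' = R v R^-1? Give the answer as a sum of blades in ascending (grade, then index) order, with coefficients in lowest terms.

~R = 4/5*e1 - 4/3*e2, and R ~R = -256/225, so R^-1 = ~R / (-256/225).
R v = 68/15 + 28/15*e12 - 8/5*e13 + 8/3*e23
Answer: -43/8*e1 + 53/8*e2 + 2*e3


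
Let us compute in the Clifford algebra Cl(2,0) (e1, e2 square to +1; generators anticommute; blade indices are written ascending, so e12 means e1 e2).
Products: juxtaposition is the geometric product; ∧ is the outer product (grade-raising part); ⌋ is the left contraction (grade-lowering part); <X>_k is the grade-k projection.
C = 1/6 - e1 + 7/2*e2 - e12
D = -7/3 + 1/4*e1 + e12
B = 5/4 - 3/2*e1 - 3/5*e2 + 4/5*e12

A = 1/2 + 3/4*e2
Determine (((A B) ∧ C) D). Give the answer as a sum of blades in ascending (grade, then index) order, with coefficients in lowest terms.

step 1: 7/40 - 27/20*e1 + 51/80*e2 + 61/40*e12
step 2: 7/240 - 2/5*e1 + 23/32*e2 - 481/120*e12
step 3: 553/144 + 71/320*e1 - 43/40*e2 + 10601/1152*e12
Answer: 553/144 + 71/320*e1 - 43/40*e2 + 10601/1152*e12


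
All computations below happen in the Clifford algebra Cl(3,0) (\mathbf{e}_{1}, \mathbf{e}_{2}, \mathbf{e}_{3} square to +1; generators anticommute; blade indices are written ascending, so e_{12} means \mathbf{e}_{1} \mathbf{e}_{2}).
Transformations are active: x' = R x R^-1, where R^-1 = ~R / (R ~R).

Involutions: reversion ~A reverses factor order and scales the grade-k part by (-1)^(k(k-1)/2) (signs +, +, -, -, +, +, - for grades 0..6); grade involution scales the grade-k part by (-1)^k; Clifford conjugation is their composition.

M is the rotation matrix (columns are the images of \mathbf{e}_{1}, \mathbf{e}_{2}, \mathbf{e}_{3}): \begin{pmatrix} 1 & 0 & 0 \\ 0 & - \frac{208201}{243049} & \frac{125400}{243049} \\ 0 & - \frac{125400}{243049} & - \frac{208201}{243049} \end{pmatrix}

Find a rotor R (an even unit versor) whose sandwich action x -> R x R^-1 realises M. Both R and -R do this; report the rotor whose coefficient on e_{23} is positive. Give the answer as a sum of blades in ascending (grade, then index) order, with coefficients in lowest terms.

Method: write R = a + b12*e_{12} + b13*e_{13} + b23*e_{23} with a^2 + b12^2 + b13^2 + b23^2 = 1 (so R^-1 = ~R). Expanding the columns R e_j ~R gives tr M = 4a^2 - 1 and, from the antisymmetric part, M21 - M12 = -4a*b12, M13 - M31 = 4a*b13, M32 - M23 = -4a*b23.
Here tr M = -\frac{173353}{243049}, so a^2 = (1 + tr M)/4 = \frac{17424}{243049} and a = ±\frac{132}{493}. Taking a = \frac{132}{493}: M21 - M12 = 0, M13 - M31 = 0, M32 - M23 = -\frac{250800}{243049}, giving b12 = 0, b13 = 0, b23 = \frac{475}{493}, i.e. R = \frac{132}{493} + \frac{475}{493} e_{23}.
Its e_{23} coefficient is already positive.
Answer: \frac{132}{493} + \frac{475}{493} e_{23}. Key observation: the double cover Spin(3) -> SO(3) sends R and -R to the same matrix (trace -\frac{173353}{243049} here), so the stated sign of the e_{23} coefficient is what selects one sheet.


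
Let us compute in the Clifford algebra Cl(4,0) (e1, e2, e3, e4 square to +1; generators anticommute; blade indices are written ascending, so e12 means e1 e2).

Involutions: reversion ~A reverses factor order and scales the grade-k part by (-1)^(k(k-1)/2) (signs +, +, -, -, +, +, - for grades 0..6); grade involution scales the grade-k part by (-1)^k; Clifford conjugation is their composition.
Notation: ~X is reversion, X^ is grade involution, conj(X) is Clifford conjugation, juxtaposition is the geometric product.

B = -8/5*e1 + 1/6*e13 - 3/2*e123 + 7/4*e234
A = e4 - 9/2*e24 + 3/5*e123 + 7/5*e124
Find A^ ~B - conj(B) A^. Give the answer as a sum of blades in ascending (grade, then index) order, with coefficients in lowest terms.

first term: 9/10 + 1/10*e2 + 63/8*e3 + 49/20*e13 - 53/20*e14 + 271/100*e23 + 56/25*e24 - 21/10*e34 + 36/5*e124 - 79/12*e134 - 7/30*e234 + 3/4*e1234
second term: -9/10 + 1/10*e2 - 63/8*e3 + 49/20*e13 - 53/20*e14 - 271/100*e23 - 56/25*e24 - 21/10*e34 - 36/5*e124 - 79/12*e134 + 7/30*e234 + 3/4*e1234
Answer: 9/5 + 63/4*e3 + 271/50*e23 + 112/25*e24 + 72/5*e124 - 7/15*e234


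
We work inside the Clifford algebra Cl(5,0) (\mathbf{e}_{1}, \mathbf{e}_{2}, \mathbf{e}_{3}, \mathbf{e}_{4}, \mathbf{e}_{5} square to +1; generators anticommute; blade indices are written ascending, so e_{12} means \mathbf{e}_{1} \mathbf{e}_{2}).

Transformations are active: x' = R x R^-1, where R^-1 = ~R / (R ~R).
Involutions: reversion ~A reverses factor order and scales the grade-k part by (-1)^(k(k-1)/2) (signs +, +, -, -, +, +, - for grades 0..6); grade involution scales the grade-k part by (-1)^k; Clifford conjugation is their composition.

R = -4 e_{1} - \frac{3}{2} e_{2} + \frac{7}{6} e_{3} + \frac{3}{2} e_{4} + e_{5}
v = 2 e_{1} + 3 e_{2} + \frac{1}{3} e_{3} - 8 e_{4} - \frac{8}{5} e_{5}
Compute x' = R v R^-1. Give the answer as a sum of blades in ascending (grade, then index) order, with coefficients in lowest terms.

~R = -4 e_{1} - \frac{3}{2} e_{2} + \frac{7}{6} e_{3} + \frac{3}{2} e_{4} + e_{5}, and R ~R = \frac{823}{36}, so R^-1 = ~R / (\frac{823}{36}).
R v = -\frac{1157}{45} - 9 e_{12} - \frac{11}{3} e_{13} + 29 e_{14} + \frac{22}{5} e_{15} - 4 e_{23} + \frac{15}{2} e_{24} - \frac{3}{5} e_{25} - \frac{59}{6} e_{34} - \frac{11}{5} e_{35} + \frac{28}{5} e_{45}
Answer: \frac{28794}{4115} e_{1} + \frac{1539}{4115} e_{2} - \frac{36511}{12345} e_{3} + \frac{19036}{4115} e_{4} - \frac{2672}{4115} e_{5}


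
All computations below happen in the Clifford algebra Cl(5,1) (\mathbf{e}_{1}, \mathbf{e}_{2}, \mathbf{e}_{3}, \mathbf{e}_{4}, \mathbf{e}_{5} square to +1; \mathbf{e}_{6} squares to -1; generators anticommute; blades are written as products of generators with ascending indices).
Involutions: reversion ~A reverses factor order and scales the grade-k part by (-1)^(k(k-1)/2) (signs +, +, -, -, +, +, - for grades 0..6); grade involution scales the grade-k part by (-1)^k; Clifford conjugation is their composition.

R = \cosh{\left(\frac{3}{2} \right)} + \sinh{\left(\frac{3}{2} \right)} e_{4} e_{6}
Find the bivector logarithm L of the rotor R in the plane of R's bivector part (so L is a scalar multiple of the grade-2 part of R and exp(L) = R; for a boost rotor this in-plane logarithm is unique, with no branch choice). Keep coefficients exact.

The scalar part of R is \cosh{\left(\frac{3}{2} \right)}, which determines |rapidity| via cosh; the sign lives in the bivector part, and pairing them (bivector part over sinh of the rapidity = the plane) gives the unique in-plane L = rapidity * plane.
Concretely: cosh(rapidity) = \cosh{\left(\frac{3}{2} \right)} gives rapidity = ±\frac{3}{2}, and since rapidity/sinh(rapidity) is even the sign is immaterial: L = (rapidity/sinh(rapidity)) * <R>_2 = (\frac{3}{2 \sinh{\left(\frac{3}{2} \right)}}) * <R>_2.
Answer: \frac{3}{2} e_{4} e_{6}


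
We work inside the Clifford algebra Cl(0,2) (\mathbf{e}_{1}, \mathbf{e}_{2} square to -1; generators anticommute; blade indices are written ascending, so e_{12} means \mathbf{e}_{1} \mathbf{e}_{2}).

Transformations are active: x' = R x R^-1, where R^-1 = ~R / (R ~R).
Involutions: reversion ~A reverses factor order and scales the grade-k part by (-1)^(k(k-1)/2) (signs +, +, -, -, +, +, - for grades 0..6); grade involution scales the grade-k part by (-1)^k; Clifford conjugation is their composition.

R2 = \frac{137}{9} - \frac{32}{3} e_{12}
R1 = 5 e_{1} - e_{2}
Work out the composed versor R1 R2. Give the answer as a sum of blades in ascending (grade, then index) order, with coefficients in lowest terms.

Distribute over the terms of R1 (each basis-blade product reordered to ascending indices, repeated generators contracted through their squares):
(5 e_{1}) R2 = \frac{685}{9} e_{1} + \frac{160}{3} e_{2}
(-e_{2}) R2 = \frac{32}{3} e_{1} - \frac{137}{9} e_{2}
Summing the partial products and collecting blades:
Answer: \frac{781}{9} e_{1} + \frac{343}{9} e_{2}


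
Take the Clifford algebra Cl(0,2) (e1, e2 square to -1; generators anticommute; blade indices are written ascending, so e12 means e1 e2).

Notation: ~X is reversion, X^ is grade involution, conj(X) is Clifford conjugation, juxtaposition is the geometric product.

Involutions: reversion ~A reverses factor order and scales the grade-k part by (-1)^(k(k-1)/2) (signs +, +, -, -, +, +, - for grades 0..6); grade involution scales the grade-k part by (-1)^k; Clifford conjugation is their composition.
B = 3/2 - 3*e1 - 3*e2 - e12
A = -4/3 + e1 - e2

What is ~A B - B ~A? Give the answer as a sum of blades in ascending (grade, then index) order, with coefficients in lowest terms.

first term: -2 + 13/2*e1 + 7/2*e2 - 14/3*e12
second term: -2 + 9/2*e1 + 3/2*e2 + 22/3*e12
Answer: 2*e1 + 2*e2 - 12*e12


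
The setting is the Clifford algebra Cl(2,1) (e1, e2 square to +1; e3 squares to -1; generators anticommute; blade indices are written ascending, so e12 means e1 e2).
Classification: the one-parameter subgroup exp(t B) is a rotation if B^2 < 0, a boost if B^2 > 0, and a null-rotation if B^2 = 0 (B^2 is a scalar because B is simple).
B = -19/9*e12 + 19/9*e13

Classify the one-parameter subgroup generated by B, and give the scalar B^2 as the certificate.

B^2 term by term: the squares give (-19/9)^2*(e12)^2 + (19/9)^2*(e13)^2 = 361/81*(-1) + 361/81*(+1) = 0 (each basis 2-blade squares to minus the product of its generators' squares); cross terms between blades sharing an index anticommute and cancel. So B^2 = 0.
Answer: null-rotation, certificate B^2 = 0. Because 0 is invariant under every versor sandwich, the classification follows from its sign alone.


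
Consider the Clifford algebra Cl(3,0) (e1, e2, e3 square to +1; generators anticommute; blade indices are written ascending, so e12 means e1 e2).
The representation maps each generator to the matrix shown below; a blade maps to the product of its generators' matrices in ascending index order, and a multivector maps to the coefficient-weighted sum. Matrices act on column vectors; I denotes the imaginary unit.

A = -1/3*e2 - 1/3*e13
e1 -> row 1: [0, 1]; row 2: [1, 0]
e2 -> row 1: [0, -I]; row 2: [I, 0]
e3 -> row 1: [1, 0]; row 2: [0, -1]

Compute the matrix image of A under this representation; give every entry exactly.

Bivector images (products of the table entries): rho(e13) = rho(e1)rho(e3) = row 1: [0, -1]; row 2: [1, 0].
M = (-1/3)*rho(e2) + (-1/3)*rho(e13), summed entrywise:
Answer: row 1: [0, 1/3 + I/3]; row 2: [-1/3 - I/3, 0]


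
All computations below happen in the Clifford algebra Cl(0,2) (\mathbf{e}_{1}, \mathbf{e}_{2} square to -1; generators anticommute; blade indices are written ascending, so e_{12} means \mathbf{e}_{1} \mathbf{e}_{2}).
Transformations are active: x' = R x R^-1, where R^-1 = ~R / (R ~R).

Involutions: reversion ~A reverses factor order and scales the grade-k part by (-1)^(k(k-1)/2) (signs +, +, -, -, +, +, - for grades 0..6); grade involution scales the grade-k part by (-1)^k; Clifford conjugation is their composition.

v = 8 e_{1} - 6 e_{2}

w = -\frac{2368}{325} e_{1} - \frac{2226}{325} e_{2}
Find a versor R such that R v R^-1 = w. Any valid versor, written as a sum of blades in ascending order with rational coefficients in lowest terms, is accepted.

Reasoning: v^2 = w^2 = -100 since conjugation preserves the quadratic form; R = v + w = \frac{232}{325} e_{1} - \frac{4176}{325} e_{2} is then valid when invertible, keeping its own part and reversing (v - w)/2.
Answer: \frac{232}{325} e_{1} - \frac{4176}{325} e_{2}


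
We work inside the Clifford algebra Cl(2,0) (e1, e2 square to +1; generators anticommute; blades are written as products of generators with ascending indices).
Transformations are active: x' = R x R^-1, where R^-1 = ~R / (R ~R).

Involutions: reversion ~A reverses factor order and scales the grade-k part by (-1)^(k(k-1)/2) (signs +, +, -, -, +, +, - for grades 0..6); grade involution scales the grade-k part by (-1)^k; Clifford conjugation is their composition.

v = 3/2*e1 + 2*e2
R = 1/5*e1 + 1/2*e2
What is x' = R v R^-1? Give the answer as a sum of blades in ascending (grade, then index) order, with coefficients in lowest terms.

~R = 1/5*e1 + 1/2*e2, and R ~R = 29/100, so R^-1 = ~R / (29/100).
R v = 13/10 - 7/20*e1 e2
Answer: 17/58*e1 + 72/29*e2


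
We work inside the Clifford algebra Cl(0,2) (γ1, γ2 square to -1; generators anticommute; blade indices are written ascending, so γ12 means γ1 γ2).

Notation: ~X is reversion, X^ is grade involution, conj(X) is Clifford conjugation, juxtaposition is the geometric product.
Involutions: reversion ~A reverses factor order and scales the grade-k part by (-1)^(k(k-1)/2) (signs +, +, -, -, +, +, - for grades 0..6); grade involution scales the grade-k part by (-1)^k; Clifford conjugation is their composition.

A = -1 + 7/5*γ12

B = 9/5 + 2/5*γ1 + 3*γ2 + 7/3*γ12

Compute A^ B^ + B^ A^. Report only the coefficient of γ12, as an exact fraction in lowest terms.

first term: -76/15 + 23/5*γ1 + 61/25*γ2 + 14/75*γ12
second term: -76/15 - 19/5*γ1 + 89/25*γ2 + 14/75*γ12
Answer: 28/75


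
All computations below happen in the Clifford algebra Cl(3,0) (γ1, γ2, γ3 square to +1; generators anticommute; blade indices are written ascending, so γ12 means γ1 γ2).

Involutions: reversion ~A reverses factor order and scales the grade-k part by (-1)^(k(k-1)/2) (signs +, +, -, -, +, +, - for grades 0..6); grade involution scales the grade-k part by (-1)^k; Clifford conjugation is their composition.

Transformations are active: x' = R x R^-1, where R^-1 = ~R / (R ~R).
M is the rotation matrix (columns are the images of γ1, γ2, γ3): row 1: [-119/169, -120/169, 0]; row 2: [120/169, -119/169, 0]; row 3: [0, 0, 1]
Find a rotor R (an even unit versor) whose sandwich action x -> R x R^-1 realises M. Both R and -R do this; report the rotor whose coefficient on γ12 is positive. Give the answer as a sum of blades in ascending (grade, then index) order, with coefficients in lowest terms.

Method: write R = a + b12*γ12 + b13*γ13 + b23*γ23 with a^2 + b12^2 + b13^2 + b23^2 = 1 (so R^-1 = ~R). Expanding the columns R e_j ~R gives tr M = 4a^2 - 1 and, from the antisymmetric part, M21 - M12 = -4a*b12, M13 - M31 = 4a*b13, M32 - M23 = -4a*b23.
Here tr M = -69/169, so a^2 = (1 + tr M)/4 = 25/169 and a = ±5/13. Taking a = 5/13: M21 - M12 = 240/169, M13 - M31 = 0, M32 - M23 = 0, giving b12 = -12/13, b13 = 0, b23 = 0, i.e. R = 5/13 - 12/13*γ12.
Its γ12 coefficient is negative, so report the other preimage -R.
Answer: -5/13 + 12/13*γ12. Why the constraint matters: R and -R act identically through the sandwich — M has trace -69/169 either way — so only the sign condition on γ12 picks one of the two preimages.


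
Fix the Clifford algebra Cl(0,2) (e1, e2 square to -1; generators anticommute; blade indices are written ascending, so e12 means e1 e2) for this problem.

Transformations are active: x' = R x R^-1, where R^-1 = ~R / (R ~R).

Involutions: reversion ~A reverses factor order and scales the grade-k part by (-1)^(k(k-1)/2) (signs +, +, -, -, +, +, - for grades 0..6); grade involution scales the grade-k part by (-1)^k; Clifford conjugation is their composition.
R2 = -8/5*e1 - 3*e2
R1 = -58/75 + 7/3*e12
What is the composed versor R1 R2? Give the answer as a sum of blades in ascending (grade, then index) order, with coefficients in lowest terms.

Distribute over the terms of R1 (each basis-blade product reordered to ascending indices, repeated generators contracted through their squares):
(-58/75) R2 = 464/375*e1 + 58/25*e2
(7/3*e12) R2 = 7*e1 - 56/15*e2
Summing the partial products and collecting blades:
Answer: 3089/375*e1 - 106/75*e2


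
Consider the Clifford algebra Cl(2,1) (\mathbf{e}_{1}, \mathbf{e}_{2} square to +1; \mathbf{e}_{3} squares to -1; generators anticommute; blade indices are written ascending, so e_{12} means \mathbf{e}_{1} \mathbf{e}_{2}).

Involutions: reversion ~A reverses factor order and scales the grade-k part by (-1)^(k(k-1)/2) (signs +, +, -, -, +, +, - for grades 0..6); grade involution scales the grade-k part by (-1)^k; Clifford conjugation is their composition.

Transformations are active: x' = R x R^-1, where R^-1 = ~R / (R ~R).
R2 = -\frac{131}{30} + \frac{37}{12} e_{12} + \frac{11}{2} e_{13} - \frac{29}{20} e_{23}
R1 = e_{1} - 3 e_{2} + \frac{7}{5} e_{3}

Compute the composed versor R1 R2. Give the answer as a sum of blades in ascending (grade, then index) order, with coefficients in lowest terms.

Distribute over the terms of R1 (each basis-blade product reordered to ascending indices, repeated generators contracted through their squares):
(e_{1}) R2 = -\frac{131}{30} e_{1} + \frac{37}{12} e_{2} + \frac{11}{2} e_{3} - \frac{29}{20} e_{123}
(-3 e_{2}) R2 = \frac{37}{4} e_{1} + \frac{131}{10} e_{2} + \frac{87}{20} e_{3} + \frac{33}{2} e_{123}
(\frac{7}{5} e_{3}) R2 = \frac{77}{10} e_{1} - \frac{203}{100} e_{2} - \frac{917}{150} e_{3} + \frac{259}{60} e_{123}
Summing the partial products and collecting blades:
Answer: \frac{151}{12} e_{1} + \frac{2123}{150} e_{2} + \frac{1121}{300} e_{3} + \frac{581}{30} e_{123}


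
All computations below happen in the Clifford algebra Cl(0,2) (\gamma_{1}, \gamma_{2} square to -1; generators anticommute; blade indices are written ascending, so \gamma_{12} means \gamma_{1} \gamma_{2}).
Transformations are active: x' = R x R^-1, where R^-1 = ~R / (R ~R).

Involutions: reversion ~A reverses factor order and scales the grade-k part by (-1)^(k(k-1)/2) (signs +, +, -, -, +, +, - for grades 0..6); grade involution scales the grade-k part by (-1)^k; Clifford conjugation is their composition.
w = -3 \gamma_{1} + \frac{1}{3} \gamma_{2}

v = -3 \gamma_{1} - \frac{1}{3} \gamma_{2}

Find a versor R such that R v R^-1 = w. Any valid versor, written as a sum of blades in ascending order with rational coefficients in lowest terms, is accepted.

Here q(v) = q(w) = -\frac{82}{9}; the classical choice R = v + w = -6 \gamma_{1} then realises v -> w under the sandwich.
Answer: -6 \gamma_{1}


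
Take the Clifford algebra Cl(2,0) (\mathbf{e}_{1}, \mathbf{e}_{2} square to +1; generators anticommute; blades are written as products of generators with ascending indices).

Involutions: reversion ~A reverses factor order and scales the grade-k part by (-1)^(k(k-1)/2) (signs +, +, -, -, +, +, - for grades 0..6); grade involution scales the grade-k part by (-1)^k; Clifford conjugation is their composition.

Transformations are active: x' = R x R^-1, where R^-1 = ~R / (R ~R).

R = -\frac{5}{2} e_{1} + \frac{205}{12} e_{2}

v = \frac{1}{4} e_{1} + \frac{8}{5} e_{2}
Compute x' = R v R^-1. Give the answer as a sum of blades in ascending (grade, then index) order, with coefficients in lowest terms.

~R = -\frac{5}{2} e_{1} + \frac{205}{12} e_{2}, and R ~R = \frac{42925}{144}, so R^-1 = ~R / (\frac{42925}{144}).
R v = \frac{641}{24} - \frac{397}{48} e_{1} e_{2}
Answer: -\frac{23969}{34340} e_{1} + \frac{2509}{1717} e_{2}


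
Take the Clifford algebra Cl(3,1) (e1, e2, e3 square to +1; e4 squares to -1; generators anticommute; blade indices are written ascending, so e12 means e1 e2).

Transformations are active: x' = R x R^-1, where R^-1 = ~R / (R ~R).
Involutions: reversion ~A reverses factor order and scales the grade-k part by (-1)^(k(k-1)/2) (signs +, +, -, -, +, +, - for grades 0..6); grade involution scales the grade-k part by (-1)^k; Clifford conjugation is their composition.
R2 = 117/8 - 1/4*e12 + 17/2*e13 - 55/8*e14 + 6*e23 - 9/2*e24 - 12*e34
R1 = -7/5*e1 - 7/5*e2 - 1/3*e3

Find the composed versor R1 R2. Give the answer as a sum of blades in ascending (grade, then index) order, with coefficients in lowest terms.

Distribute over the terms of R1 (each basis-blade product reordered to ascending indices, repeated generators contracted through their squares):
(-7/5*e1) R2 = -819/40*e1 + 7/20*e2 - 119/10*e3 + 77/8*e4 - 42/5*e123 + 63/10*e124 + 84/5*e134
(-7/5*e2) R2 = -7/20*e1 - 819/40*e2 - 42/5*e3 + 63/10*e4 + 119/10*e123 - 77/8*e124 + 84/5*e234
(-1/3*e3) R2 = 17/6*e1 + 2*e2 - 39/8*e3 + 4*e4 + 1/12*e123 - 55/24*e134 - 3/2*e234
Summing the partial products and collecting blades:
Answer: -2159/120*e1 - 145/8*e2 - 1007/40*e3 + 797/40*e4 + 43/12*e123 - 133/40*e124 + 1741/120*e134 + 153/10*e234


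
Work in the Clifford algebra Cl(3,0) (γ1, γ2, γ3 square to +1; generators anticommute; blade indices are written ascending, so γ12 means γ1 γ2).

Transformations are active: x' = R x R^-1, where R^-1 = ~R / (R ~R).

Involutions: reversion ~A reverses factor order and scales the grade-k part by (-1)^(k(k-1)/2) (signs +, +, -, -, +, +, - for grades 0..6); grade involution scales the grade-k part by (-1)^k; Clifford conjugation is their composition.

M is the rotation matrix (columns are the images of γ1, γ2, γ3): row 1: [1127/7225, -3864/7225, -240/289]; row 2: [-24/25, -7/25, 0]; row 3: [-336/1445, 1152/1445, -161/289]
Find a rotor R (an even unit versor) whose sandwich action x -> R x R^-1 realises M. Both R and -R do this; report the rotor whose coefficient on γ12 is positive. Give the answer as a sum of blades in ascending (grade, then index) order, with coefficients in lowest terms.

Method: write R = a + b12*γ12 + b13*γ13 + b23*γ23 with a^2 + b12^2 + b13^2 + b23^2 = 1 (so R^-1 = ~R). Expanding the columns R e_j ~R gives tr M = 4a^2 - 1 and, from the antisymmetric part, M21 - M12 = -4a*b12, M13 - M31 = 4a*b13, M32 - M23 = -4a*b23.
Here tr M = -4921/7225, so a^2 = (1 + tr M)/4 = 576/7225 and a = ±24/85. Taking a = 24/85: M21 - M12 = -3072/7225, M13 - M31 = -864/1445, M32 - M23 = 1152/1445, giving b12 = 32/85, b13 = -9/17, b23 = -12/17, i.e. R = 24/85 + 32/85*γ12 - 9/17*γ13 - 12/17*γ23.
Its γ12 coefficient is already positive.
Answer: 24/85 + 32/85*γ12 - 9/17*γ13 - 12/17*γ23. Note: both R and -R realise this M (trace -4921/7225); the covering map identifies them, and the γ12-coefficient sign is the tie-breaker.


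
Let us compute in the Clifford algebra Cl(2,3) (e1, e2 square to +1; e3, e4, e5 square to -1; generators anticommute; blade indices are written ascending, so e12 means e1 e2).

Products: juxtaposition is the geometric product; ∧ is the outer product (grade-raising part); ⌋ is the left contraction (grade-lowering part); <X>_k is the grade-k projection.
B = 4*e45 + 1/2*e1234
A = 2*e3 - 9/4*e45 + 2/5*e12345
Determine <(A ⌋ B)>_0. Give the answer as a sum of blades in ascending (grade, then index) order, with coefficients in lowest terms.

step 1: 9 - e124
step 2: 9
Answer: 9


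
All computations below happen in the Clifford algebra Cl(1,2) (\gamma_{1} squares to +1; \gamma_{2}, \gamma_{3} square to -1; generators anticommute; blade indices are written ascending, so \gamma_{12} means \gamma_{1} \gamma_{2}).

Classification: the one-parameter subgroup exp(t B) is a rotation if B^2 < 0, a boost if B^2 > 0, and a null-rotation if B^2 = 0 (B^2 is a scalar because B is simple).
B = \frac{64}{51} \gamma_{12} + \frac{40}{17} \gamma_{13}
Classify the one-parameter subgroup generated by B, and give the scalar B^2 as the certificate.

B^2 term by term: the squares give (\frac{64}{51})^2*(\gamma_{12})^2 + (\frac{40}{17})^2*(\gamma_{13})^2 = \frac{4096}{2601}*(+1) + \frac{1600}{289}*(+1) = \frac{64}{9} (each basis 2-blade squares to minus the product of its generators' squares); cross terms between blades sharing an index anticommute and cancel. So B^2 = \frac{64}{9}.
Answer: boost, certificate B^2 = \frac{64}{9}. The class reads off the invariant scalar \frac{64}{9} directly.


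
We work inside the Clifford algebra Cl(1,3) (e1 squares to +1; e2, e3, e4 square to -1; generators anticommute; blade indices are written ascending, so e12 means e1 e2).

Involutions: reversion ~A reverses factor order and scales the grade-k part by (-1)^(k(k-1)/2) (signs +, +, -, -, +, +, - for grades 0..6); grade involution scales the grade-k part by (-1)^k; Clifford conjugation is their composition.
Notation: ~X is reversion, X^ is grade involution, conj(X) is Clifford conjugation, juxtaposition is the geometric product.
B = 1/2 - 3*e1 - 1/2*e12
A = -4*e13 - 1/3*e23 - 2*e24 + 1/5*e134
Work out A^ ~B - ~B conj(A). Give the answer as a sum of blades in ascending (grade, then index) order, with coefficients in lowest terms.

first term: -12*e3 - 13/6*e13 - e14 - 13/6*e23 - e24 + 3/5*e34 + e123 + 6*e124 - 1/10*e134 - 1/10*e234
second term: -12*e3 + 11/6*e13 - e14 - 11/6*e23 + e24 - 3/5*e34 - e123 - 6*e124 + 1/10*e134 - 1/10*e234
Answer: -4*e13 - 1/3*e23 - 2*e24 + 6/5*e34 + 2*e123 + 12*e124 - 1/5*e134


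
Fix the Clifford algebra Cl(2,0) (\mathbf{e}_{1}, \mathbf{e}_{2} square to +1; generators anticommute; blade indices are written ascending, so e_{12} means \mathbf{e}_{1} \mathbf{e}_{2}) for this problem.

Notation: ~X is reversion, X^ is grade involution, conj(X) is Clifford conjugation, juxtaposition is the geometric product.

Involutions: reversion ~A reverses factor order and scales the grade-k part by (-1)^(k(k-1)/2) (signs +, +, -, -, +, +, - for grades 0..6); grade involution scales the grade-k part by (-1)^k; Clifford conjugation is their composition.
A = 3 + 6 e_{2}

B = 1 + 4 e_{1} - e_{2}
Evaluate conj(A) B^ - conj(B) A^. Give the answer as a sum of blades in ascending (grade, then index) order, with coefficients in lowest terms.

first term: -3 - 12 e_{1} - 3 e_{2} - 24 e_{12}
second term: -3 - 12 e_{1} - 3 e_{2} + 24 e_{12}
Answer: -48 e_{12}


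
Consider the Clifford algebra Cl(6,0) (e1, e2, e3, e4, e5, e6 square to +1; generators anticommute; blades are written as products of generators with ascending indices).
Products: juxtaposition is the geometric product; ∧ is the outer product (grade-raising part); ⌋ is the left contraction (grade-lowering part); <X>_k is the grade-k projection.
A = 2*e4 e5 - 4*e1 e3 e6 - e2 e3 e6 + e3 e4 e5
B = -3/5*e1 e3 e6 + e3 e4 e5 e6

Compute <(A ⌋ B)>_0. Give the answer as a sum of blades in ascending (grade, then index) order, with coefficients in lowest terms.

step 1: -12/5 - e6 - 2*e3 e6
step 2: -12/5
Answer: -12/5


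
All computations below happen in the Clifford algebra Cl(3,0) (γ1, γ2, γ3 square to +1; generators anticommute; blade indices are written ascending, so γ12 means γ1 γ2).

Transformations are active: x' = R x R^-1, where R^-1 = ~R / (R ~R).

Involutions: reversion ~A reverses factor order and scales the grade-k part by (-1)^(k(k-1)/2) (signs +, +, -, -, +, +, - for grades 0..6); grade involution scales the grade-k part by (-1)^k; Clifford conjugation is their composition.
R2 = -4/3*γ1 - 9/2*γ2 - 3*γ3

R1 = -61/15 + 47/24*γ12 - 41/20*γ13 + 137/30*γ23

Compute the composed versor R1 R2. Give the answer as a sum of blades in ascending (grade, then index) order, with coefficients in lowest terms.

Distribute over the terms of R2 (each basis-blade product reordered to ascending indices, repeated generators contracted through their squares):
R1 (-4/3*γ1) = 244/45*γ1 + 47/18*γ2 - 41/15*γ3 - 274/45*γ123
R1 (-9/2*γ2) = -141/16*γ1 + 183/10*γ2 + 411/20*γ3 - 369/40*γ123
R1 (-3*γ3) = 123/20*γ1 - 137/10*γ2 + 61/5*γ3 - 47/8*γ123
Summing the partial products and collecting blades:
Answer: 1987/720*γ1 + 649/90*γ2 + 1801/60*γ3 - 1907/90*γ123


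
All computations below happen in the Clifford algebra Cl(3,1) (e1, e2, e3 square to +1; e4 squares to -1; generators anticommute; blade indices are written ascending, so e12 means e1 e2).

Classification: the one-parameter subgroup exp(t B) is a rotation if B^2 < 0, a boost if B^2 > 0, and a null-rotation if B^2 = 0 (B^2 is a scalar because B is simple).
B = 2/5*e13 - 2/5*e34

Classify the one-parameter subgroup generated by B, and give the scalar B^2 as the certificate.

B^2 term by term: the squares give (2/5)^2*(e13)^2 + (-2/5)^2*(e34)^2 = 4/25*(-1) + 4/25*(+1) = 0 (each basis 2-blade squares to minus the product of its generators' squares); cross terms between blades sharing an index anticommute and cancel. So B^2 = 0.
Answer: null-rotation, certificate B^2 = 0. B^2 = 0 is basis-independent, so its sign is the whole story.


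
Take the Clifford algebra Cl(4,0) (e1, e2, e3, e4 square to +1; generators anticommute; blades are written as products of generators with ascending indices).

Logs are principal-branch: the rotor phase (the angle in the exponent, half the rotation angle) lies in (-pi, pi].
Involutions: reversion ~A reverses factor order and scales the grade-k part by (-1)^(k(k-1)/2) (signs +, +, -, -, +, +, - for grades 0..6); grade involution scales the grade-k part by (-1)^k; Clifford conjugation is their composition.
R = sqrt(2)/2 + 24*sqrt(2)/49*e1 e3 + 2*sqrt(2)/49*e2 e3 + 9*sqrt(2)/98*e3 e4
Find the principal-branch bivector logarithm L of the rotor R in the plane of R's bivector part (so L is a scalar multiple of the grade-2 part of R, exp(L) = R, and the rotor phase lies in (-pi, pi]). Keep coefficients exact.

The scalar part of R is sqrt(2)/2, and that scalar determines the rotor phase on the principal branch; recovering the unit plane as bivector-part over sine of the phase gives L = phase * plane.
Concretely: cos(phase) = sqrt(2)/2 gives phase = ±pi/4, and since phase/sin(phase) is even the sign is immaterial: L = (phase/sin(phase)) * <R>_2 = (sqrt(2)*pi/4) * <R>_2.
Answer: 12*pi/49*e1 e3 + pi/49*e2 e3 + 9*pi/196*e3 e4


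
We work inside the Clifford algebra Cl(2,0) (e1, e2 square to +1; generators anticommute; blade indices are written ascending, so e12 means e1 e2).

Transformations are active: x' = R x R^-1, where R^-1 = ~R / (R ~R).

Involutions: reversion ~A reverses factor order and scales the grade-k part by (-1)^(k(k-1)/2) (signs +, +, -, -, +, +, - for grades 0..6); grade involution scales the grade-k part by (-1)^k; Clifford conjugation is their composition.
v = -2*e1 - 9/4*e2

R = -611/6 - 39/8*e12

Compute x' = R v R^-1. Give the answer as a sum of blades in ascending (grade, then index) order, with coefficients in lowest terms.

~R = -611/6 + 39/8*e12, and R ~R = 5986825/576, so R^-1 = ~R / (5986825/576).
R v = 20605/96*e1 + 1755/8*e2
Answer: -15628/7085*e1 - 58059/28340*e2
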